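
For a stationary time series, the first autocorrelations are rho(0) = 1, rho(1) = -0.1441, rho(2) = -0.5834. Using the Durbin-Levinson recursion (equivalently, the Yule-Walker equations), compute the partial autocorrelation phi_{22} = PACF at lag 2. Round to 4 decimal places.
\phi_{22} = -0.6170

The PACF at lag k is phi_{kk}, the last component of the solution
to the Yule-Walker system G_k phi = r_k where
  (G_k)_{ij} = rho(|i - j|), (r_k)_i = rho(i), i,j = 1..k.
Equivalently, Durbin-Levinson gives phi_{kk} iteratively:
  phi_{11} = rho(1)
  phi_{kk} = [rho(k) - sum_{j=1..k-1} phi_{k-1,j} rho(k-j)]
            / [1 - sum_{j=1..k-1} phi_{k-1,j} rho(j)],
  phi_{k,j} = phi_{k-1,j} - phi_{kk} phi_{k-1,k-j},  j = 1..k-1.
Step k = 1:
  phi_11 = rho(1) = -0.1441.
Step k = 2:
  phi_22 = [rho(2) - phi_11 rho(1)] / [1 - phi_11 rho(1)] = [-0.5834 - (-0.1441)(-0.1441)] / [1 - (-0.1441)(-0.1441)]
         = -0.60416481 / 0.97923519 = -0.617.
Therefore phi_{22} = -0.6170.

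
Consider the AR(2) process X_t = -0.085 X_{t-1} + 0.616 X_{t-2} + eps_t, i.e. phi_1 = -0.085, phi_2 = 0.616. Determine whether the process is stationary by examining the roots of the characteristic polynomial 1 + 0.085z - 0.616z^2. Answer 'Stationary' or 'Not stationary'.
\text{Stationary}

The AR(p) characteristic polynomial is P(z) = 1 + 0.085z - 0.616z^2.
Stationarity requires all roots to lie outside the unit circle, i.e. |z| > 1 for every root.
Set 1 + (0.085) z + (-0.616) z^2 = 0, i.e. a z^2 + b z + c = 0 with a = -0.616, b = 0.085, c = 1.
Discriminant D = b^2 - 4ac = (0.085)^2 - 4*(-0.616)*1 = 0.007225 - (-2.464) = 2.471225.
D >= 0, so the roots are real: z = (-b +/- sqrt(D)) / (2a) = (-0.085 +/- 1.572013) / (-1.232).
  z_1 = (-0.085 + 1.572013) / (-1.232) = -1.207,   |z_1| = 1.207.
  z_2 = (-0.085 - 1.572013) / (-1.232) = 1.345,   |z_2| = 1.345.
Moduli of all roots: 1.2070, 1.3450.
All moduli strictly greater than 1? Yes.
Verdict: Stationary.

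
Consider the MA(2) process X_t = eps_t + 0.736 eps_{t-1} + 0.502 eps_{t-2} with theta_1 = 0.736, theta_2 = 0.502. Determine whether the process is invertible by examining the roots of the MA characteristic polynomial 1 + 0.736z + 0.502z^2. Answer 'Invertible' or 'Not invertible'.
\text{Invertible}

The MA(q) characteristic polynomial is P(z) = 1 + 0.736z + 0.502z^2.
Invertibility requires all roots to lie outside the unit circle, i.e. |z| > 1 for every root.
Set 1 + (0.736) z + (0.502) z^2 = 0, i.e. a z^2 + b z + c = 0 with a = 0.502, b = 0.736, c = 1.
Discriminant D = b^2 - 4ac = (0.736)^2 - 4*(0.502)*1 = 0.541696 - (2.008) = -1.466304.
D < 0, so the roots are the complex-conjugate pair z = (-b +/- i sqrt(-D)) / (2a) = -0.7331 +/- 1.2061i.
For a conjugate pair |z|^2 = z * conj(z) = (product of roots) = c/a = 1/(0.502) = 1.992032, so |z| = sqrt(1.992032) = 1.4114 for both roots.
Moduli of all roots: 1.4114, 1.4114.
All moduli strictly greater than 1? Yes.
Verdict: Invertible.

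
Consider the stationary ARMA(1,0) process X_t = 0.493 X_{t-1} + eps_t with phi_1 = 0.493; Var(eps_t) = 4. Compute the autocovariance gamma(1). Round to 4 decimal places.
\gamma(1) = 2.6052

Multiply the model equation by X_{t-k} and take expectations. With theta_0 = psi_0 = 1 and psi_j the MA(infinity) weights, this gives
  gamma(k) - sum_i phi_i gamma(k-i) = c_k,
  c_k = sigma^2 * sum_{j=k..q} theta_j psi_{j-k}   (c_k = 0 for k > q),
using gamma(-m) = gamma(m).
Pure AR (q = 0): c_0 = sigma^2 = 4, c_k = 0 for k >= 1.
Equations for k = 0 and k = 1 (AR order 1):
  gamma(0) = phi_1 gamma(1) + c_0
  gamma(1) = phi_1 gamma(0) + c_1
Substituting the second into the first: gamma(0) (1 - phi_1^2) = c_0 + phi_1 c_1, so
  gamma(0) = c_0 / (1 - phi_1^2) = 4 / (1 - (0.493)^2) = 4 / 0.756951 = 5.284358.
  gamma(1) = phi_1 gamma(0) = (0.493)(5.284358) = 2.605188.
Therefore gamma(1) = 2.6052 (to 4 decimal places).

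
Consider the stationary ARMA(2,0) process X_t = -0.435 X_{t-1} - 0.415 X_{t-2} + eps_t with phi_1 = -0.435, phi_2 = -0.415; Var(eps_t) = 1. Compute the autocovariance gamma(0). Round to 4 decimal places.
\gamma(0) = 1.3341

Multiply the model equation by X_{t-k} and take expectations. With theta_0 = psi_0 = 1 and psi_j the MA(infinity) weights, this gives
  gamma(k) - sum_i phi_i gamma(k-i) = c_k,
  c_k = sigma^2 * sum_{j=k..q} theta_j psi_{j-k}   (c_k = 0 for k > q),
using gamma(-m) = gamma(m).
Pure AR (q = 0): c_0 = sigma^2 = 1, c_k = 0 for k >= 1.
Equations for k = 0, 1, 2 (AR order 2, c_2 = 0):
  (E0) gamma(0) = phi_1 gamma(1) + phi_2 gamma(2) + c_0
  (E1) gamma(1) = phi_1 gamma(0) + phi_2 gamma(1) + c_1
  (E2) gamma(2) = phi_1 gamma(1) + phi_2 gamma(0)
From (E1): gamma(1) = A gamma(0) + B with
  A = phi_1 / (1 - phi_2) = -0.435 / 1.415 = -0.30742,   B = c_1 / (1 - phi_2) = 0 / 1.415 = 0.
Insert (E2) into (E0): gamma(0) (1 - phi_2^2) = phi_1 (1 + phi_2) gamma(1) + c_0.
  phi_1 (1 + phi_2) = (-0.435)(0.585) = -0.254475,   1 - phi_2^2 = 0.827775.
Replace gamma(1) by A gamma(0) + B and collect gamma(0):
  gamma(0) [0.827775 - (-0.254475)(-0.30742)] = c_0 = 1
  gamma(0) * 0.749544 = 1
  gamma(0) = 1 / 0.749544 = 1.334144.
Therefore gamma(0) = 1.3341 (to 4 decimal places).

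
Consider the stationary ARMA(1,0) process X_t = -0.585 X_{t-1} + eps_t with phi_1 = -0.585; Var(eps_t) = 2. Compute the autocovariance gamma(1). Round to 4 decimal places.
\gamma(1) = -1.7787

Multiply the model equation by X_{t-k} and take expectations. With theta_0 = psi_0 = 1 and psi_j the MA(infinity) weights, this gives
  gamma(k) - sum_i phi_i gamma(k-i) = c_k,
  c_k = sigma^2 * sum_{j=k..q} theta_j psi_{j-k}   (c_k = 0 for k > q),
using gamma(-m) = gamma(m).
Pure AR (q = 0): c_0 = sigma^2 = 2, c_k = 0 for k >= 1.
Equations for k = 0 and k = 1 (AR order 1):
  gamma(0) = phi_1 gamma(1) + c_0
  gamma(1) = phi_1 gamma(0) + c_1
Substituting the second into the first: gamma(0) (1 - phi_1^2) = c_0 + phi_1 c_1, so
  gamma(0) = c_0 / (1 - phi_1^2) = 2 / (1 - (-0.585)^2) = 2 / 0.657775 = 3.040553.
  gamma(1) = phi_1 gamma(0) = (-0.585)(3.040553) = -1.778724.
Therefore gamma(1) = -1.7787 (to 4 decimal places).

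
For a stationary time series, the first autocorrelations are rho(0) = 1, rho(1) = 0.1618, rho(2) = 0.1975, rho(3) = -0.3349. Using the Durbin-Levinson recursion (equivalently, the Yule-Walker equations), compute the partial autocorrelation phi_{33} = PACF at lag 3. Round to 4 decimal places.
\phi_{33} = -0.4130

The PACF at lag k is phi_{kk}, the last component of the solution
to the Yule-Walker system G_k phi = r_k where
  (G_k)_{ij} = rho(|i - j|), (r_k)_i = rho(i), i,j = 1..k.
Equivalently, Durbin-Levinson gives phi_{kk} iteratively:
  phi_{11} = rho(1)
  phi_{kk} = [rho(k) - sum_{j=1..k-1} phi_{k-1,j} rho(k-j)]
            / [1 - sum_{j=1..k-1} phi_{k-1,j} rho(j)],
  phi_{k,j} = phi_{k-1,j} - phi_{kk} phi_{k-1,k-j},  j = 1..k-1.
Step k = 1:
  phi_11 = rho(1) = 0.1618.
Step k = 2:
  phi_22 = [rho(2) - phi_11 rho(1)] / [1 - phi_11 rho(1)] = [0.1975 - (0.1618)(0.1618)] / [1 - (0.1618)(0.1618)]
         = 0.17132076 / 0.97382076 = 0.175926.
  Update: phi_21 = phi_11 - phi_22 phi_11 = 0.1618 - (0.175926)(0.1618) = 0.133335.
Step k = 3:
  phi_33 = [rho(3) - phi_21 rho(2) - phi_22 rho(1)] / [1 - phi_21 rho(1) - phi_22 rho(2)]
    numerator   = -0.3349 - (0.133335)(0.1975) - (0.175926)(0.1618) = -0.38969857
    denominator = 1 - (0.133335)(0.1618) - (0.175926)(0.1975) = 0.94368092
  phi_33 = -0.38969857 / 0.94368092 = -0.413.
Therefore phi_{33} = -0.4130.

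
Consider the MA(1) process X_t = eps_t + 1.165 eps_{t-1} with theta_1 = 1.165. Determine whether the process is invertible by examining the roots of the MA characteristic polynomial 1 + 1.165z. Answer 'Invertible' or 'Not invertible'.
\text{Not invertible}

The MA(q) characteristic polynomial is P(z) = 1 + 1.165z.
Invertibility requires all roots to lie outside the unit circle, i.e. |z| > 1 for every root.
This is linear in z: 1 + (1.165) z = 0  =>  z = -1/(1.165) = -0.858369,  |z| = 0.858369.
Moduli of all roots: 0.8584.
All moduli strictly greater than 1? No.
Verdict: Not invertible.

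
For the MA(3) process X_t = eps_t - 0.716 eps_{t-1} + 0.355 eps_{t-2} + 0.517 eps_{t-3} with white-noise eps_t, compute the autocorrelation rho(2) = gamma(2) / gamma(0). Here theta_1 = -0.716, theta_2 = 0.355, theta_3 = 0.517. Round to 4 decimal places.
\rho(2) = -0.0080

For an MA(q) process with theta_0 = 1, the autocovariance is
  gamma(k) = sigma^2 * sum_{i=0..q-k} theta_i * theta_{i+k},
and rho(k) = gamma(k) / gamma(0). Sigma^2 cancels.
  numerator   = (1)*(0.355) + (-0.716)*(0.517) = -0.015172.
  denominator = (1)^2 + (-0.716)^2 + (0.355)^2 + (0.517)^2 = 1.90597.
  rho(2) = -0.015172 / 1.90597 = -0.0080.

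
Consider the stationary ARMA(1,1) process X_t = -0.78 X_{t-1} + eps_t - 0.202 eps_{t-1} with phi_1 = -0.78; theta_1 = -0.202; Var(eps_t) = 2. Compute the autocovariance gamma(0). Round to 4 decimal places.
\gamma(0) = 6.9250

Multiply the model equation by X_{t-k} and take expectations. With theta_0 = psi_0 = 1 and psi_j the MA(infinity) weights, this gives
  gamma(k) - sum_i phi_i gamma(k-i) = c_k,
  c_k = sigma^2 * sum_{j=k..q} theta_j psi_{j-k}   (c_k = 0 for k > q),
using gamma(-m) = gamma(m).
psi-weights needed (psi_j = theta_j + sum_i phi_i psi_{j-i}):
  psi_1 = theta_1 + phi_1 = -0.202 + (-0.78) = -0.982
Right-hand sides:
  c_0 = sigma^2 (1 + theta_1 psi_1) = 2 * (1 + (-0.202)(-0.982)) = 2 * 1.198364 = 2.396728
  c_1 = sigma^2 theta_1 = 2 * (-0.202) = -0.404
  c_2 = 0
Equations for k = 0 and k = 1 (AR order 1):
  gamma(0) = phi_1 gamma(1) + c_0
  gamma(1) = phi_1 gamma(0) + c_1
Substituting the second into the first: gamma(0) (1 - phi_1^2) = c_0 + phi_1 c_1, so
  gamma(0) = (c_0 + phi_1 c_1) / (1 - phi_1^2) = (2.396728 + (-0.78)(-0.404)) / (1 - (-0.78)^2) = 2.711848 / 0.3916 = 6.925046.
Therefore gamma(0) = 6.9250 (to 4 decimal places).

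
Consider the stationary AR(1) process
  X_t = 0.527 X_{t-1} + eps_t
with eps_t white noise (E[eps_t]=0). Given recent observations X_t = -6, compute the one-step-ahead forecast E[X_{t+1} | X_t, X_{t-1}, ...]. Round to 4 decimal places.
E[X_{t+1} \mid \mathcal F_t] = -3.1620

For an AR(p) model X_t = c + sum_i phi_i X_{t-i} + eps_t, the
one-step-ahead conditional mean is
  E[X_{t+1} | X_t, ...] = c + sum_i phi_i X_{t+1-i}.
Substitute known values:
  E[X_{t+1} | ...] = (0.527) * (-6)
                   = -3.1620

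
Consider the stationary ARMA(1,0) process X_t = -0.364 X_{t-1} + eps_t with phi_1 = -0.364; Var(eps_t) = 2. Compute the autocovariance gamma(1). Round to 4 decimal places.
\gamma(1) = -0.8392

Multiply the model equation by X_{t-k} and take expectations. With theta_0 = psi_0 = 1 and psi_j the MA(infinity) weights, this gives
  gamma(k) - sum_i phi_i gamma(k-i) = c_k,
  c_k = sigma^2 * sum_{j=k..q} theta_j psi_{j-k}   (c_k = 0 for k > q),
using gamma(-m) = gamma(m).
Pure AR (q = 0): c_0 = sigma^2 = 2, c_k = 0 for k >= 1.
Equations for k = 0 and k = 1 (AR order 1):
  gamma(0) = phi_1 gamma(1) + c_0
  gamma(1) = phi_1 gamma(0) + c_1
Substituting the second into the first: gamma(0) (1 - phi_1^2) = c_0 + phi_1 c_1, so
  gamma(0) = c_0 / (1 - phi_1^2) = 2 / (1 - (-0.364)^2) = 2 / 0.867504 = 2.305465.
  gamma(1) = phi_1 gamma(0) = (-0.364)(2.305465) = -0.839189.
Therefore gamma(1) = -0.8392 (to 4 decimal places).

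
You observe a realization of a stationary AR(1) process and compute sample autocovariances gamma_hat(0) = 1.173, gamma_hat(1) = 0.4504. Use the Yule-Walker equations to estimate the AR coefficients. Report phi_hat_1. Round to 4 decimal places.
\hat\phi_{1} = 0.3840

The Yule-Walker equations for an AR(p) process read, in matrix form,
  Gamma_p phi = r_p,   with   (Gamma_p)_{ij} = gamma(|i - j|),
                       (r_p)_i = gamma(i),   i,j = 1..p.
Substitute the sample gammas (Toeplitz matrix and right-hand side of size 1):
  Gamma_p = [[1.173]]
  r_p     = [0.4504]
With p = 1 this is the single equation gamma(0) phi_1 = gamma(1):
  phi_hat_1 = gamma(1) / gamma(0) = 0.4504 / 1.173 = 0.3840.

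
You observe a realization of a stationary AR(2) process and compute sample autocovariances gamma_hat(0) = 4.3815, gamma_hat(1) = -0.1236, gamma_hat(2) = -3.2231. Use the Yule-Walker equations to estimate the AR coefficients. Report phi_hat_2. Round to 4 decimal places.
\hat\phi_{2} = -0.7370

The Yule-Walker equations for an AR(p) process read, in matrix form,
  Gamma_p phi = r_p,   with   (Gamma_p)_{ij} = gamma(|i - j|),
                       (r_p)_i = gamma(i),   i,j = 1..p.
Substitute the sample gammas (Toeplitz matrix and right-hand side of size 2):
  Gamma_p = [[4.3815, -0.1236], [-0.1236, 4.3815]]
  r_p     = [-0.1236, -3.2231]
Written out:
  4.3815 phi_1 - 0.1236 phi_2 = -0.1236
  -0.1236 phi_1 + 4.3815 phi_2 = -3.2231
Solve by Cramer's rule:
  det = gamma(0)^2 - gamma(1)^2 = (4.3815)^2 - (-0.1236)^2 = 19.19754225 - 0.01527696 = 19.18226529
  phi_hat_1 = [gamma(1) gamma(0) - gamma(1) gamma(2)] / det = [(-0.1236)(4.3815) - (-0.1236)(-3.2231)] / 19.18226529 = -0.93992856 / 19.18226529 = -0.049
  phi_hat_2 = [gamma(0) gamma(2) - gamma(1)^2] / det = [(4.3815)(-3.2231) - (-0.1236)^2] / 19.18226529 = -14.13728961 / 19.18226529 = -0.737
So phi_hat = [-0.0490, -0.7370].
Therefore phi_hat_2 = -0.7370.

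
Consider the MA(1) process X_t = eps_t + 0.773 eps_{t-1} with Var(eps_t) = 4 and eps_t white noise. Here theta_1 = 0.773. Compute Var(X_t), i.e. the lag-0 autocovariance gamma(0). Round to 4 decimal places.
\gamma(0) = 6.3901

For an MA(q) process X_t = eps_t + sum_i theta_i eps_{t-i} with
Var(eps_t) = sigma^2, the variance is
  gamma(0) = sigma^2 * (1 + sum_i theta_i^2).
  sum_i theta_i^2 = (0.773)^2 = 0.597529.
  gamma(0) = 4 * (1 + 0.597529) = 4 * 1.597529 = 6.390116, which rounds to 6.3901.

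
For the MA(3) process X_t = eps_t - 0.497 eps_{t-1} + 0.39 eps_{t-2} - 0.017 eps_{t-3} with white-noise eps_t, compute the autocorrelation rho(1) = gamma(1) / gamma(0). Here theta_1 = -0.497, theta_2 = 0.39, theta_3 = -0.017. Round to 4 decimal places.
\rho(1) = -0.4984

For an MA(q) process with theta_0 = 1, the autocovariance is
  gamma(k) = sigma^2 * sum_{i=0..q-k} theta_i * theta_{i+k},
and rho(k) = gamma(k) / gamma(0). Sigma^2 cancels.
  numerator   = (1)*(-0.497) + (-0.497)*(0.39) + (0.39)*(-0.017) = -0.69746.
  denominator = (1)^2 + (-0.497)^2 + (0.39)^2 + (-0.017)^2 = 1.399398.
  rho(1) = -0.69746 / 1.399398 = -0.4984.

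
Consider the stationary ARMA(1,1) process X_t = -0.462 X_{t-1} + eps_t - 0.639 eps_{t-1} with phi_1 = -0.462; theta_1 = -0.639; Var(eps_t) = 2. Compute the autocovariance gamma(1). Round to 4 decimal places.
\gamma(1) = -3.6260

Multiply the model equation by X_{t-k} and take expectations. With theta_0 = psi_0 = 1 and psi_j the MA(infinity) weights, this gives
  gamma(k) - sum_i phi_i gamma(k-i) = c_k,
  c_k = sigma^2 * sum_{j=k..q} theta_j psi_{j-k}   (c_k = 0 for k > q),
using gamma(-m) = gamma(m).
psi-weights needed (psi_j = theta_j + sum_i phi_i psi_{j-i}):
  psi_1 = theta_1 + phi_1 = -0.639 + (-0.462) = -1.101
Right-hand sides:
  c_0 = sigma^2 (1 + theta_1 psi_1) = 2 * (1 + (-0.639)(-1.101)) = 2 * 1.703539 = 3.407078
  c_1 = sigma^2 theta_1 = 2 * (-0.639) = -1.278
  c_2 = 0
Equations for k = 0 and k = 1 (AR order 1):
  gamma(0) = phi_1 gamma(1) + c_0
  gamma(1) = phi_1 gamma(0) + c_1
Substituting the second into the first: gamma(0) (1 - phi_1^2) = c_0 + phi_1 c_1, so
  gamma(0) = (c_0 + phi_1 c_1) / (1 - phi_1^2) = (3.407078 + (-0.462)(-1.278)) / (1 - (-0.462)^2) = 3.997514 / 0.786556 = 5.082301.
  gamma(1) = phi_1 gamma(0) + c_1 = (-0.462)(5.082301) + (-1.278) = -3.626023.
Therefore gamma(1) = -3.6260 (to 4 decimal places).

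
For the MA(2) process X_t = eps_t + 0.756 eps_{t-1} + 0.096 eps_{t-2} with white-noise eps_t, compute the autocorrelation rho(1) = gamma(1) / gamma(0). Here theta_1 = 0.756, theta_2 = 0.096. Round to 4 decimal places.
\rho(1) = 0.5242

For an MA(q) process with theta_0 = 1, the autocovariance is
  gamma(k) = sigma^2 * sum_{i=0..q-k} theta_i * theta_{i+k},
and rho(k) = gamma(k) / gamma(0). Sigma^2 cancels.
  numerator   = (1)*(0.756) + (0.756)*(0.096) = 0.828576.
  denominator = (1)^2 + (0.756)^2 + (0.096)^2 = 1.580752.
  rho(1) = 0.828576 / 1.580752 = 0.5242.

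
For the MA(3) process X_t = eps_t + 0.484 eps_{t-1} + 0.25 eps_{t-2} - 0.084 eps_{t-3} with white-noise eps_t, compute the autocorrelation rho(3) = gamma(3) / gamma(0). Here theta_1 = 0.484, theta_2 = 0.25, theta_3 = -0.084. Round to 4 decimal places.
\rho(3) = -0.0644

For an MA(q) process with theta_0 = 1, the autocovariance is
  gamma(k) = sigma^2 * sum_{i=0..q-k} theta_i * theta_{i+k},
and rho(k) = gamma(k) / gamma(0). Sigma^2 cancels.
  numerator   = (1)*(-0.084) = -0.084.
  denominator = (1)^2 + (0.484)^2 + (0.25)^2 + (-0.084)^2 = 1.303812.
  rho(3) = -0.084 / 1.303812 = -0.0644.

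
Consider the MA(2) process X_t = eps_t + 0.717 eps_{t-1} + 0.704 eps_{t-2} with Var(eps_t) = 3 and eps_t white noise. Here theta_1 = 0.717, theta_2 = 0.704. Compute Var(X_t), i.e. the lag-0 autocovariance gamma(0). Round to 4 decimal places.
\gamma(0) = 6.0291

For an MA(q) process X_t = eps_t + sum_i theta_i eps_{t-i} with
Var(eps_t) = sigma^2, the variance is
  gamma(0) = sigma^2 * (1 + sum_i theta_i^2).
  sum_i theta_i^2 = (0.717)^2 + (0.704)^2 = 0.514089 + 0.495616 = 1.009705.
  gamma(0) = 3 * (1 + 1.009705) = 3 * 2.009705 = 6.029115, which rounds to 6.0291.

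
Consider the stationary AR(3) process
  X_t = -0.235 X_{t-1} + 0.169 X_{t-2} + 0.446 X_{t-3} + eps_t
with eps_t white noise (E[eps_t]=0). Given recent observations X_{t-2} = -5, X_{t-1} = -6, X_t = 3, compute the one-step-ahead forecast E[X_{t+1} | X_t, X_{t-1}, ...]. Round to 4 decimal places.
E[X_{t+1} \mid \mathcal F_t] = -3.9490

For an AR(p) model X_t = c + sum_i phi_i X_{t-i} + eps_t, the
one-step-ahead conditional mean is
  E[X_{t+1} | X_t, ...] = c + sum_i phi_i X_{t+1-i}.
Substitute known values:
  E[X_{t+1} | ...] = (-0.235) * (3) + (0.169) * (-6) + (0.446) * (-5)
                   = -3.9490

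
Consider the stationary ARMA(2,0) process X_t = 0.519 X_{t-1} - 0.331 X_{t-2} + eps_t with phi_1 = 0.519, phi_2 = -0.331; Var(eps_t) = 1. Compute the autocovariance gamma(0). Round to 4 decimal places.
\gamma(0) = 1.3244

Multiply the model equation by X_{t-k} and take expectations. With theta_0 = psi_0 = 1 and psi_j the MA(infinity) weights, this gives
  gamma(k) - sum_i phi_i gamma(k-i) = c_k,
  c_k = sigma^2 * sum_{j=k..q} theta_j psi_{j-k}   (c_k = 0 for k > q),
using gamma(-m) = gamma(m).
Pure AR (q = 0): c_0 = sigma^2 = 1, c_k = 0 for k >= 1.
Equations for k = 0, 1, 2 (AR order 2, c_2 = 0):
  (E0) gamma(0) = phi_1 gamma(1) + phi_2 gamma(2) + c_0
  (E1) gamma(1) = phi_1 gamma(0) + phi_2 gamma(1) + c_1
  (E2) gamma(2) = phi_1 gamma(1) + phi_2 gamma(0)
From (E1): gamma(1) = A gamma(0) + B with
  A = phi_1 / (1 - phi_2) = 0.519 / 1.331 = 0.389932,   B = c_1 / (1 - phi_2) = 0 / 1.331 = 0.
Insert (E2) into (E0): gamma(0) (1 - phi_2^2) = phi_1 (1 + phi_2) gamma(1) + c_0.
  phi_1 (1 + phi_2) = (0.519)(0.669) = 0.347211,   1 - phi_2^2 = 0.890439.
Replace gamma(1) by A gamma(0) + B and collect gamma(0):
  gamma(0) [0.890439 - (0.347211)(0.389932)] = c_0 = 1
  gamma(0) * 0.75505 = 1
  gamma(0) = 1 / 0.75505 = 1.324415.
Therefore gamma(0) = 1.3244 (to 4 decimal places).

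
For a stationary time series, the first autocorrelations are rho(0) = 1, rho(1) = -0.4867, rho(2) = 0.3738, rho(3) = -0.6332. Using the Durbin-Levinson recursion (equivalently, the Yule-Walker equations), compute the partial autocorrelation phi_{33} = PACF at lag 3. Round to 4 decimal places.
\phi_{33} = -0.5370

The PACF at lag k is phi_{kk}, the last component of the solution
to the Yule-Walker system G_k phi = r_k where
  (G_k)_{ij} = rho(|i - j|), (r_k)_i = rho(i), i,j = 1..k.
Equivalently, Durbin-Levinson gives phi_{kk} iteratively:
  phi_{11} = rho(1)
  phi_{kk} = [rho(k) - sum_{j=1..k-1} phi_{k-1,j} rho(k-j)]
            / [1 - sum_{j=1..k-1} phi_{k-1,j} rho(j)],
  phi_{k,j} = phi_{k-1,j} - phi_{kk} phi_{k-1,k-j},  j = 1..k-1.
Step k = 1:
  phi_11 = rho(1) = -0.4867.
Step k = 2:
  phi_22 = [rho(2) - phi_11 rho(1)] / [1 - phi_11 rho(1)] = [0.3738 - (-0.4867)(-0.4867)] / [1 - (-0.4867)(-0.4867)]
         = 0.13692311 / 0.76312311 = 0.179425.
  Update: phi_21 = phi_11 - phi_22 phi_11 = -0.4867 - (0.179425)(-0.4867) = -0.399374.
Step k = 3:
  phi_33 = [rho(3) - phi_21 rho(2) - phi_22 rho(1)] / [1 - phi_21 rho(1) - phi_22 rho(2)]
    numerator   = -0.6332 - (-0.399374)(0.3738) - (0.179425)(-0.4867) = -0.39658801
    denominator = 1 - (-0.399374)(-0.4867) - (0.179425)(0.3738) = 0.73855573
  phi_33 = -0.39658801 / 0.73855573 = -0.537.
Therefore phi_{33} = -0.5370.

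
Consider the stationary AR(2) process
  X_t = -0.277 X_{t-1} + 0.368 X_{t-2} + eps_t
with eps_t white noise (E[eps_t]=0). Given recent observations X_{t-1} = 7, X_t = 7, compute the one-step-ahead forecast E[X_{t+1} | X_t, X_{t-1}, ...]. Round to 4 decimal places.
E[X_{t+1} \mid \mathcal F_t] = 0.6370

For an AR(p) model X_t = c + sum_i phi_i X_{t-i} + eps_t, the
one-step-ahead conditional mean is
  E[X_{t+1} | X_t, ...] = c + sum_i phi_i X_{t+1-i}.
Substitute known values:
  E[X_{t+1} | ...] = (-0.277) * (7) + (0.368) * (7)
                   = 0.6370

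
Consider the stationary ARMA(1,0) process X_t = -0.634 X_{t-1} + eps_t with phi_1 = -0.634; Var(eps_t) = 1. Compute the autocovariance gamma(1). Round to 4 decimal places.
\gamma(1) = -1.0601

Multiply the model equation by X_{t-k} and take expectations. With theta_0 = psi_0 = 1 and psi_j the MA(infinity) weights, this gives
  gamma(k) - sum_i phi_i gamma(k-i) = c_k,
  c_k = sigma^2 * sum_{j=k..q} theta_j psi_{j-k}   (c_k = 0 for k > q),
using gamma(-m) = gamma(m).
Pure AR (q = 0): c_0 = sigma^2 = 1, c_k = 0 for k >= 1.
Equations for k = 0 and k = 1 (AR order 1):
  gamma(0) = phi_1 gamma(1) + c_0
  gamma(1) = phi_1 gamma(0) + c_1
Substituting the second into the first: gamma(0) (1 - phi_1^2) = c_0 + phi_1 c_1, so
  gamma(0) = c_0 / (1 - phi_1^2) = 1 / (1 - (-0.634)^2) = 1 / 0.598044 = 1.672118.
  gamma(1) = phi_1 gamma(0) = (-0.634)(1.672118) = -1.060123.
Therefore gamma(1) = -1.0601 (to 4 decimal places).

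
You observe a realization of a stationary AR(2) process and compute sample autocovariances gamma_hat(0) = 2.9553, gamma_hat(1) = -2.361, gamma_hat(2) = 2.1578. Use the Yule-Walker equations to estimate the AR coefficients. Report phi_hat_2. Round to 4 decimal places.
\hat\phi_{2} = 0.2540

The Yule-Walker equations for an AR(p) process read, in matrix form,
  Gamma_p phi = r_p,   with   (Gamma_p)_{ij} = gamma(|i - j|),
                       (r_p)_i = gamma(i),   i,j = 1..p.
Substitute the sample gammas (Toeplitz matrix and right-hand side of size 2):
  Gamma_p = [[2.9553, -2.361], [-2.361, 2.9553]]
  r_p     = [-2.361, 2.1578]
Written out:
  2.9553 phi_1 - 2.361 phi_2 = -2.361
  -2.361 phi_1 + 2.9553 phi_2 = 2.1578
Solve by Cramer's rule:
  det = gamma(0)^2 - gamma(1)^2 = (2.9553)^2 - (-2.361)^2 = 8.73379809 - 5.574321 = 3.15947709
  phi_hat_1 = [gamma(1) gamma(0) - gamma(1) gamma(2)] / det = [(-2.361)(2.9553) - (-2.361)(2.1578)] / 3.15947709 = -1.8828975 / 3.15947709 = -0.596
  phi_hat_2 = [gamma(0) gamma(2) - gamma(1)^2] / det = [(2.9553)(2.1578) - (-2.361)^2] / 3.15947709 = 0.80262534 / 3.15947709 = 0.254
So phi_hat = [-0.5960, 0.2540].
Therefore phi_hat_2 = 0.2540.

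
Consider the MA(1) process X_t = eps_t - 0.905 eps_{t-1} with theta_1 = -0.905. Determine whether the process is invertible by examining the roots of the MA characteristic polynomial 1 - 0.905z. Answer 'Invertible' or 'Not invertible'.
\text{Invertible}

The MA(q) characteristic polynomial is P(z) = 1 - 0.905z.
Invertibility requires all roots to lie outside the unit circle, i.e. |z| > 1 for every root.
This is linear in z: 1 + (-0.905) z = 0  =>  z = -1/(-0.905) = 1.104972,  |z| = 1.104972.
Moduli of all roots: 1.1050.
All moduli strictly greater than 1? Yes.
Verdict: Invertible.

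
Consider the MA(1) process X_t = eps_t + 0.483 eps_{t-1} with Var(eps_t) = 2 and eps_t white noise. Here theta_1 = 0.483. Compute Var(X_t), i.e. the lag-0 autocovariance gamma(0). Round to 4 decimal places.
\gamma(0) = 2.4666

For an MA(q) process X_t = eps_t + sum_i theta_i eps_{t-i} with
Var(eps_t) = sigma^2, the variance is
  gamma(0) = sigma^2 * (1 + sum_i theta_i^2).
  sum_i theta_i^2 = (0.483)^2 = 0.233289.
  gamma(0) = 2 * (1 + 0.233289) = 2 * 1.233289 = 2.466578, which rounds to 2.4666.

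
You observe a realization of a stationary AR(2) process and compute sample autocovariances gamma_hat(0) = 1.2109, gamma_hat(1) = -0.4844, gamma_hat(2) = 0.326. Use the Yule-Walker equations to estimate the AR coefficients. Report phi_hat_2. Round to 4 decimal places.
\hat\phi_{2} = 0.1300

The Yule-Walker equations for an AR(p) process read, in matrix form,
  Gamma_p phi = r_p,   with   (Gamma_p)_{ij} = gamma(|i - j|),
                       (r_p)_i = gamma(i),   i,j = 1..p.
Substitute the sample gammas (Toeplitz matrix and right-hand side of size 2):
  Gamma_p = [[1.2109, -0.4844], [-0.4844, 1.2109]]
  r_p     = [-0.4844, 0.326]
Written out:
  1.2109 phi_1 - 0.4844 phi_2 = -0.4844
  -0.4844 phi_1 + 1.2109 phi_2 = 0.326
Solve by Cramer's rule:
  det = gamma(0)^2 - gamma(1)^2 = (1.2109)^2 - (-0.4844)^2 = 1.46627881 - 0.23464336 = 1.23163545
  phi_hat_1 = [gamma(1) gamma(0) - gamma(1) gamma(2)] / det = [(-0.4844)(1.2109) - (-0.4844)(0.326)] / 1.23163545 = -0.42864556 / 1.23163545 = -0.348
  phi_hat_2 = [gamma(0) gamma(2) - gamma(1)^2] / det = [(1.2109)(0.326) - (-0.4844)^2] / 1.23163545 = 0.16011004 / 1.23163545 = 0.13
So phi_hat = [-0.3480, 0.1300].
Therefore phi_hat_2 = 0.1300.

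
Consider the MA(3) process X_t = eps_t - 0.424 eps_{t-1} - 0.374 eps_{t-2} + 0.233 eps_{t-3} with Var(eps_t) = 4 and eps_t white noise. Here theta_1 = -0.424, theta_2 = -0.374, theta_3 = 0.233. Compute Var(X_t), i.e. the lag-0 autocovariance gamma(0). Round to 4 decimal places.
\gamma(0) = 5.4958

For an MA(q) process X_t = eps_t + sum_i theta_i eps_{t-i} with
Var(eps_t) = sigma^2, the variance is
  gamma(0) = sigma^2 * (1 + sum_i theta_i^2).
  sum_i theta_i^2 = (-0.424)^2 + (-0.374)^2 + (0.233)^2 = 0.179776 + 0.139876 + 0.054289 = 0.373941.
  gamma(0) = 4 * (1 + 0.373941) = 4 * 1.373941 = 5.495764, which rounds to 5.4958.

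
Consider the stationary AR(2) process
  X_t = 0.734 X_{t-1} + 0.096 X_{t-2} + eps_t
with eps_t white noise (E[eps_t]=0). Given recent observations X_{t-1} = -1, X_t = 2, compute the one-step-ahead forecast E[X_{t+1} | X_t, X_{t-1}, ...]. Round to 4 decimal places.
E[X_{t+1} \mid \mathcal F_t] = 1.3720

For an AR(p) model X_t = c + sum_i phi_i X_{t-i} + eps_t, the
one-step-ahead conditional mean is
  E[X_{t+1} | X_t, ...] = c + sum_i phi_i X_{t+1-i}.
Substitute known values:
  E[X_{t+1} | ...] = (0.734) * (2) + (0.096) * (-1)
                   = 1.3720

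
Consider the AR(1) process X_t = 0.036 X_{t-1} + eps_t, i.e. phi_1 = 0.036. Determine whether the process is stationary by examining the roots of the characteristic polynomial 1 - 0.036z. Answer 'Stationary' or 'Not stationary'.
\text{Stationary}

The AR(p) characteristic polynomial is P(z) = 1 - 0.036z.
Stationarity requires all roots to lie outside the unit circle, i.e. |z| > 1 for every root.
This is linear in z: 1 + (-0.036) z = 0  =>  z = -1/(-0.036) = 27.777778,  |z| = 27.777778.
Moduli of all roots: 27.7778.
All moduli strictly greater than 1? Yes.
Verdict: Stationary.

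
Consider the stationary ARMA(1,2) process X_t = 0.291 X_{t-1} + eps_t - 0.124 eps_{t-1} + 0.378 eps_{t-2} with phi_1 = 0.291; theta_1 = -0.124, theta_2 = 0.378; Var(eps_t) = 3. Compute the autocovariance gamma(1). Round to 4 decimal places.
\gamma(1) = 0.8883

Multiply the model equation by X_{t-k} and take expectations. With theta_0 = psi_0 = 1 and psi_j the MA(infinity) weights, this gives
  gamma(k) - sum_i phi_i gamma(k-i) = c_k,
  c_k = sigma^2 * sum_{j=k..q} theta_j psi_{j-k}   (c_k = 0 for k > q),
using gamma(-m) = gamma(m).
psi-weights needed (psi_j = theta_j + sum_i phi_i psi_{j-i}):
  psi_1 = theta_1 + phi_1 = -0.124 + (0.291) = 0.167
  psi_2 = theta_2 + phi_1 psi_1 = 0.378 + (0.291)(0.167) = 0.426597
Right-hand sides:
  c_0 = sigma^2 (1 + theta_1 psi_1 + theta_2 psi_2) = 3 * (1 + (-0.124)(0.167) + (0.378)(0.426597)) = 3 * 1.140546 = 3.421637
  c_1 = sigma^2 (theta_1 + theta_2 psi_1) = 3 * (-0.124 + (0.378)(0.167)) = -0.182622
  c_2 = sigma^2 theta_2 = 3 * (0.378) = 1.134
Equations for k = 0 and k = 1 (AR order 1):
  gamma(0) = phi_1 gamma(1) + c_0
  gamma(1) = phi_1 gamma(0) + c_1
Substituting the second into the first: gamma(0) (1 - phi_1^2) = c_0 + phi_1 c_1, so
  gamma(0) = (c_0 + phi_1 c_1) / (1 - phi_1^2) = (3.421637 + (0.291)(-0.182622)) / (1 - (0.291)^2) = 3.368494 / 0.915319 = 3.680131.
  gamma(1) = phi_1 gamma(0) + c_1 = (0.291)(3.680131) + (-0.182622) = 0.888296.
Therefore gamma(1) = 0.8883 (to 4 decimal places).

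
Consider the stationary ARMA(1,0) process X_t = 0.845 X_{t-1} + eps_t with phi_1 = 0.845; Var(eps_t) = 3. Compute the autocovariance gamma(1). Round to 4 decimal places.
\gamma(1) = 8.8644

Multiply the model equation by X_{t-k} and take expectations. With theta_0 = psi_0 = 1 and psi_j the MA(infinity) weights, this gives
  gamma(k) - sum_i phi_i gamma(k-i) = c_k,
  c_k = sigma^2 * sum_{j=k..q} theta_j psi_{j-k}   (c_k = 0 for k > q),
using gamma(-m) = gamma(m).
Pure AR (q = 0): c_0 = sigma^2 = 3, c_k = 0 for k >= 1.
Equations for k = 0 and k = 1 (AR order 1):
  gamma(0) = phi_1 gamma(1) + c_0
  gamma(1) = phi_1 gamma(0) + c_1
Substituting the second into the first: gamma(0) (1 - phi_1^2) = c_0 + phi_1 c_1, so
  gamma(0) = c_0 / (1 - phi_1^2) = 3 / (1 - (0.845)^2) = 3 / 0.285975 = 10.490427.
  gamma(1) = phi_1 gamma(0) = (0.845)(10.490427) = 8.864411.
Therefore gamma(1) = 8.8644 (to 4 decimal places).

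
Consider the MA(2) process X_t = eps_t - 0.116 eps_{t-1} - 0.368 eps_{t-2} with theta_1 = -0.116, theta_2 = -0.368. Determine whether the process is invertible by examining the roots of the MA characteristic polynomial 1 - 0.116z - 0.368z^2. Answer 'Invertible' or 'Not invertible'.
\text{Invertible}

The MA(q) characteristic polynomial is P(z) = 1 - 0.116z - 0.368z^2.
Invertibility requires all roots to lie outside the unit circle, i.e. |z| > 1 for every root.
Set 1 + (-0.116) z + (-0.368) z^2 = 0, i.e. a z^2 + b z + c = 0 with a = -0.368, b = -0.116, c = 1.
Discriminant D = b^2 - 4ac = (-0.116)^2 - 4*(-0.368)*1 = 0.013456 - (-1.472) = 1.485456.
D >= 0, so the roots are real: z = (-b +/- sqrt(D)) / (2a) = (0.116 +/- 1.218793) / (-0.736).
  z_1 = (0.116 + 1.218793) / (-0.736) = -1.8136,   |z_1| = 1.8136.
  z_2 = (0.116 - 1.218793) / (-0.736) = 1.4984,   |z_2| = 1.4984.
Moduli of all roots: 1.8136, 1.4984.
All moduli strictly greater than 1? Yes.
Verdict: Invertible.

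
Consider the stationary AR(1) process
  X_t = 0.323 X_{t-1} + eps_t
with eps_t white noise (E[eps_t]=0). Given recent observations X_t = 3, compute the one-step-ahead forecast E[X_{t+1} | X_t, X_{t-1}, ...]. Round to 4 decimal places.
E[X_{t+1} \mid \mathcal F_t] = 0.9690

For an AR(p) model X_t = c + sum_i phi_i X_{t-i} + eps_t, the
one-step-ahead conditional mean is
  E[X_{t+1} | X_t, ...] = c + sum_i phi_i X_{t+1-i}.
Substitute known values:
  E[X_{t+1} | ...] = (0.323) * (3)
                   = 0.9690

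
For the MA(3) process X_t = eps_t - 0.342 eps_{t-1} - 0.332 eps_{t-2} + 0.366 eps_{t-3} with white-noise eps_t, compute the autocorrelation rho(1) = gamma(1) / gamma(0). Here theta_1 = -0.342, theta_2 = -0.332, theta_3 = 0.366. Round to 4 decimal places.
\rho(1) = -0.2571

For an MA(q) process with theta_0 = 1, the autocovariance is
  gamma(k) = sigma^2 * sum_{i=0..q-k} theta_i * theta_{i+k},
and rho(k) = gamma(k) / gamma(0). Sigma^2 cancels.
  numerator   = (1)*(-0.342) + (-0.342)*(-0.332) + (-0.332)*(0.366) = -0.349968.
  denominator = (1)^2 + (-0.342)^2 + (-0.332)^2 + (0.366)^2 = 1.361144.
  rho(1) = -0.349968 / 1.361144 = -0.2571.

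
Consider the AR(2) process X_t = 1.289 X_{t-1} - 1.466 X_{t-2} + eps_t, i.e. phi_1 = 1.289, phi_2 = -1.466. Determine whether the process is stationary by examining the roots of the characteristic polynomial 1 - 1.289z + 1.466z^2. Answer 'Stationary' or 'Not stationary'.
\text{Not stationary}

The AR(p) characteristic polynomial is P(z) = 1 - 1.289z + 1.466z^2.
Stationarity requires all roots to lie outside the unit circle, i.e. |z| > 1 for every root.
Set 1 + (-1.289) z + (1.466) z^2 = 0, i.e. a z^2 + b z + c = 0 with a = 1.466, b = -1.289, c = 1.
Discriminant D = b^2 - 4ac = (-1.289)^2 - 4*(1.466)*1 = 1.661521 - (5.864) = -4.202479.
D < 0, so the roots are the complex-conjugate pair z = (-b +/- i sqrt(-D)) / (2a) = 0.4396 +/- 0.6992i.
For a conjugate pair |z|^2 = z * conj(z) = (product of roots) = c/a = 1/(1.466) = 0.682128, so |z| = sqrt(0.682128) = 0.8259 for both roots.
Moduli of all roots: 0.8259, 0.8259.
All moduli strictly greater than 1? No.
Verdict: Not stationary.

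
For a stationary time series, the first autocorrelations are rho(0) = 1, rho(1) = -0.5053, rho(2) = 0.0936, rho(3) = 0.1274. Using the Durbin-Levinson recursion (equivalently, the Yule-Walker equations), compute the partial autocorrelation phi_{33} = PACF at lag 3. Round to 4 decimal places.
\phi_{33} = 0.1060

The PACF at lag k is phi_{kk}, the last component of the solution
to the Yule-Walker system G_k phi = r_k where
  (G_k)_{ij} = rho(|i - j|), (r_k)_i = rho(i), i,j = 1..k.
Equivalently, Durbin-Levinson gives phi_{kk} iteratively:
  phi_{11} = rho(1)
  phi_{kk} = [rho(k) - sum_{j=1..k-1} phi_{k-1,j} rho(k-j)]
            / [1 - sum_{j=1..k-1} phi_{k-1,j} rho(j)],
  phi_{k,j} = phi_{k-1,j} - phi_{kk} phi_{k-1,k-j},  j = 1..k-1.
Step k = 1:
  phi_11 = rho(1) = -0.5053.
Step k = 2:
  phi_22 = [rho(2) - phi_11 rho(1)] / [1 - phi_11 rho(1)] = [0.0936 - (-0.5053)(-0.5053)] / [1 - (-0.5053)(-0.5053)]
         = -0.16172809 / 0.74467191 = -0.21718.
  Update: phi_21 = phi_11 - phi_22 phi_11 = -0.5053 - (-0.21718)(-0.5053) = -0.615041.
Step k = 3:
  phi_33 = [rho(3) - phi_21 rho(2) - phi_22 rho(1)] / [1 - phi_21 rho(1) - phi_22 rho(2)]
    numerator   = 0.1274 - (-0.615041)(0.0936) - (-0.21718)(-0.5053) = 0.07522664
    denominator = 1 - (-0.615041)(-0.5053) - (-0.21718)(0.0936) = 0.70954775
  phi_33 = 0.07522664 / 0.70954775 = 0.106.
Therefore phi_{33} = 0.1060.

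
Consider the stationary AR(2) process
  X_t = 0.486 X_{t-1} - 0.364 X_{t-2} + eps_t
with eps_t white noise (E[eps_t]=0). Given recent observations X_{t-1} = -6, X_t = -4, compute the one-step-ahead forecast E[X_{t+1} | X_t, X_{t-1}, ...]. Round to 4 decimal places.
E[X_{t+1} \mid \mathcal F_t] = 0.2400

For an AR(p) model X_t = c + sum_i phi_i X_{t-i} + eps_t, the
one-step-ahead conditional mean is
  E[X_{t+1} | X_t, ...] = c + sum_i phi_i X_{t+1-i}.
Substitute known values:
  E[X_{t+1} | ...] = (0.486) * (-4) + (-0.364) * (-6)
                   = 0.2400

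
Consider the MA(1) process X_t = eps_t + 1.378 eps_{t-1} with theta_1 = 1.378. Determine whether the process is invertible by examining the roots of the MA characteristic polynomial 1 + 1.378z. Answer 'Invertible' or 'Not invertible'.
\text{Not invertible}

The MA(q) characteristic polynomial is P(z) = 1 + 1.378z.
Invertibility requires all roots to lie outside the unit circle, i.e. |z| > 1 for every root.
This is linear in z: 1 + (1.378) z = 0  =>  z = -1/(1.378) = -0.725689,  |z| = 0.725689.
Moduli of all roots: 0.7257.
All moduli strictly greater than 1? No.
Verdict: Not invertible.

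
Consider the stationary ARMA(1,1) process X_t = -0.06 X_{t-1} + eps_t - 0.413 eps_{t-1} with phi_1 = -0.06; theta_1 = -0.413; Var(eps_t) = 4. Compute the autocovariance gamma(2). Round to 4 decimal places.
\gamma(2) = 0.1168

Multiply the model equation by X_{t-k} and take expectations. With theta_0 = psi_0 = 1 and psi_j the MA(infinity) weights, this gives
  gamma(k) - sum_i phi_i gamma(k-i) = c_k,
  c_k = sigma^2 * sum_{j=k..q} theta_j psi_{j-k}   (c_k = 0 for k > q),
using gamma(-m) = gamma(m).
psi-weights needed (psi_j = theta_j + sum_i phi_i psi_{j-i}):
  psi_1 = theta_1 + phi_1 = -0.413 + (-0.06) = -0.473
Right-hand sides:
  c_0 = sigma^2 (1 + theta_1 psi_1) = 4 * (1 + (-0.413)(-0.473)) = 4 * 1.195349 = 4.781396
  c_1 = sigma^2 theta_1 = 4 * (-0.413) = -1.652
  c_2 = 0
Equations for k = 0 and k = 1 (AR order 1):
  gamma(0) = phi_1 gamma(1) + c_0
  gamma(1) = phi_1 gamma(0) + c_1
Substituting the second into the first: gamma(0) (1 - phi_1^2) = c_0 + phi_1 c_1, so
  gamma(0) = (c_0 + phi_1 c_1) / (1 - phi_1^2) = (4.781396 + (-0.06)(-1.652)) / (1 - (-0.06)^2) = 4.880516 / 0.9964 = 4.898149.
  gamma(1) = phi_1 gamma(0) + c_1 = (-0.06)(4.898149) + (-1.652) = -1.945889.
For k = 2 (> q): gamma(2) = phi_1 gamma(1) = (-0.06)(-1.945889) = 0.116753.
Therefore gamma(2) = 0.1168 (to 4 decimal places).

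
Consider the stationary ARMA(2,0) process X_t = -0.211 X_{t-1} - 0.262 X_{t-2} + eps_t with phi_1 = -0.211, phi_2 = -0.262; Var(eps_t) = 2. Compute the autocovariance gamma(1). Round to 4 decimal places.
\gamma(1) = -0.3694

Multiply the model equation by X_{t-k} and take expectations. With theta_0 = psi_0 = 1 and psi_j the MA(infinity) weights, this gives
  gamma(k) - sum_i phi_i gamma(k-i) = c_k,
  c_k = sigma^2 * sum_{j=k..q} theta_j psi_{j-k}   (c_k = 0 for k > q),
using gamma(-m) = gamma(m).
Pure AR (q = 0): c_0 = sigma^2 = 2, c_k = 0 for k >= 1.
Equations for k = 0, 1, 2 (AR order 2, c_2 = 0):
  (E0) gamma(0) = phi_1 gamma(1) + phi_2 gamma(2) + c_0
  (E1) gamma(1) = phi_1 gamma(0) + phi_2 gamma(1) + c_1
  (E2) gamma(2) = phi_1 gamma(1) + phi_2 gamma(0)
From (E1): gamma(1) = A gamma(0) + B with
  A = phi_1 / (1 - phi_2) = -0.211 / 1.262 = -0.167195,   B = c_1 / (1 - phi_2) = 0 / 1.262 = 0.
Insert (E2) into (E0): gamma(0) (1 - phi_2^2) = phi_1 (1 + phi_2) gamma(1) + c_0.
  phi_1 (1 + phi_2) = (-0.211)(0.738) = -0.155718,   1 - phi_2^2 = 0.931356.
Replace gamma(1) by A gamma(0) + B and collect gamma(0):
  gamma(0) [0.931356 - (-0.155718)(-0.167195)] = c_0 = 2
  gamma(0) * 0.905321 = 2
  gamma(0) = 2 / 0.905321 = 2.209162.
  gamma(1) = A gamma(0) = (-0.167195)(2.209162) = -0.369361.
Therefore gamma(1) = -0.3694 (to 4 decimal places).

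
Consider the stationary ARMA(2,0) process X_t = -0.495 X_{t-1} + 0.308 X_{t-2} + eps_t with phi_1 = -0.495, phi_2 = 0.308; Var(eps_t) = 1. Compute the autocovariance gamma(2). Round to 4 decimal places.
\gamma(2) = 1.4979

Multiply the model equation by X_{t-k} and take expectations. With theta_0 = psi_0 = 1 and psi_j the MA(infinity) weights, this gives
  gamma(k) - sum_i phi_i gamma(k-i) = c_k,
  c_k = sigma^2 * sum_{j=k..q} theta_j psi_{j-k}   (c_k = 0 for k > q),
using gamma(-m) = gamma(m).
Pure AR (q = 0): c_0 = sigma^2 = 1, c_k = 0 for k >= 1.
Equations for k = 0, 1, 2 (AR order 2, c_2 = 0):
  (E0) gamma(0) = phi_1 gamma(1) + phi_2 gamma(2) + c_0
  (E1) gamma(1) = phi_1 gamma(0) + phi_2 gamma(1) + c_1
  (E2) gamma(2) = phi_1 gamma(1) + phi_2 gamma(0)
From (E1): gamma(1) = A gamma(0) + B with
  A = phi_1 / (1 - phi_2) = -0.495 / 0.692 = -0.715318,   B = c_1 / (1 - phi_2) = 0 / 0.692 = 0.
Insert (E2) into (E0): gamma(0) (1 - phi_2^2) = phi_1 (1 + phi_2) gamma(1) + c_0.
  phi_1 (1 + phi_2) = (-0.495)(1.308) = -0.64746,   1 - phi_2^2 = 0.905136.
Replace gamma(1) by A gamma(0) + B and collect gamma(0):
  gamma(0) [0.905136 - (-0.64746)(-0.715318)] = c_0 = 1
  gamma(0) * 0.441996 = 1
  gamma(0) = 1 / 0.441996 = 2.262463.
  gamma(1) = A gamma(0) = (-0.715318)(2.262463) = -1.61838.
  gamma(2) = phi_1 gamma(1) + phi_2 gamma(0) = (-0.495)(-1.61838) + (0.308)(2.262463) = 1.497937.
Therefore gamma(2) = 1.4979 (to 4 decimal places).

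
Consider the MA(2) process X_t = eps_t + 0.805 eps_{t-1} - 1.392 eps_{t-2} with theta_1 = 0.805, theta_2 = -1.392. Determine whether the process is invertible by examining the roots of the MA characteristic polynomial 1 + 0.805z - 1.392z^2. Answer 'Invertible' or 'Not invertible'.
\text{Not invertible}

The MA(q) characteristic polynomial is P(z) = 1 + 0.805z - 1.392z^2.
Invertibility requires all roots to lie outside the unit circle, i.e. |z| > 1 for every root.
Set 1 + (0.805) z + (-1.392) z^2 = 0, i.e. a z^2 + b z + c = 0 with a = -1.392, b = 0.805, c = 1.
Discriminant D = b^2 - 4ac = (0.805)^2 - 4*(-1.392)*1 = 0.648025 - (-5.568) = 6.216025.
D >= 0, so the roots are real: z = (-b +/- sqrt(D)) / (2a) = (-0.805 +/- 2.493196) / (-2.784).
  z_1 = (-0.805 + 2.493196) / (-2.784) = -0.6064,   |z_1| = 0.6064.
  z_2 = (-0.805 - 2.493196) / (-2.784) = 1.1847,   |z_2| = 1.1847.
Moduli of all roots: 0.6064, 1.1847.
All moduli strictly greater than 1? No.
Verdict: Not invertible.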